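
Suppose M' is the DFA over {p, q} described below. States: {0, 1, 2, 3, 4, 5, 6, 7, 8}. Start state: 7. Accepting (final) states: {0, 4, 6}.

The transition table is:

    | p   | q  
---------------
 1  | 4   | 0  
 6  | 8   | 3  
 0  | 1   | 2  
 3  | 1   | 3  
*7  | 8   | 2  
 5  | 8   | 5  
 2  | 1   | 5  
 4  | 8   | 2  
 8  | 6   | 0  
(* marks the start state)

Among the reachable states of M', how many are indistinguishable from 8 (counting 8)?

Every state is reachable, so we keep all 9.
P0 = {0,4,6} | {1,2,3,5,7,8}.
Split {1,2,3,5,7,8} by δ(·,p) → {2,3,5,7} and {1,8}.
Stable partition: {0,4,6} | {2,3,5,7} | {1,8} — 3 equivalence classes.
State 8 belongs to the block {1,8}, which has 2 states.

2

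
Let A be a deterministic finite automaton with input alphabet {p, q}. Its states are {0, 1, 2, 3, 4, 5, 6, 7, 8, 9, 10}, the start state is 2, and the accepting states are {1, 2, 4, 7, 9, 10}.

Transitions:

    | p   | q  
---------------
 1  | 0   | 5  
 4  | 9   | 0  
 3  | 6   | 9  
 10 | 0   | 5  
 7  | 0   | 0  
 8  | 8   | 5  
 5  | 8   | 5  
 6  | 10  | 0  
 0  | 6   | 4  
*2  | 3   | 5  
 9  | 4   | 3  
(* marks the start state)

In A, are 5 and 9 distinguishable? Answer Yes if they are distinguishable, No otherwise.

Yes

First remove the unreachable states {1,7}; 9 states remain.
Initial partition by acceptance: {2,4,9,10} | {0,3,5,6,8}.
On input p, block {2,4,9,10} splits into {2,10} and {4,9}.
Split {0,3,5,6,8} by δ(·,p) → {0,3,5,8} and {6}.
Split {0,3,5,8} by δ(·,p) → {0,3} and {5,8}.
Stable partition: {2,10} | {0,3} | {4,9} | {6} | {5,8} — 5 equivalence classes.
5 and 9 end up in different blocks, so they are distinguishable. For instance, the string 'ε' is accepted from only 9.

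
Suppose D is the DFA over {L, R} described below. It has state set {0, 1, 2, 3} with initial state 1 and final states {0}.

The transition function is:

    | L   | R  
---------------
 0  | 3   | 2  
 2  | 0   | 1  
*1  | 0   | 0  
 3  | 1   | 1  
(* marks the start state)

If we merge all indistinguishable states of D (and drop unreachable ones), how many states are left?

4

All states are reachable from the start state.
Initial partition by acceptance: {0} | {1,2,3}.
On input L, block {1,2,3} splits into {1,2} and {3}.
On input R, block {1,2} splits into {1} and {2}.
Stable partition: {0} | {1} | {3} | {2} — 4 equivalence classes.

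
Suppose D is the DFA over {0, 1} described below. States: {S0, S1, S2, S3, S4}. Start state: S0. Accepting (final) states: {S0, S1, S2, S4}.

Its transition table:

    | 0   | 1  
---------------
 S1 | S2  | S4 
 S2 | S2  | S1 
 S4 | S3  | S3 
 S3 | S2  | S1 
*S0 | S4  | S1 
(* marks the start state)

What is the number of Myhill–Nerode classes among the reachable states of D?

Every state is reachable, so we keep all 5.
Start with accepting vs non-accepting: {S0,S1,S2,S4} | {S3}.
On input 0, block {S0,S1,S2,S4} splits into {S0,S1,S2} and {S4}.
On input 0, block {S0,S1,S2} splits into {S1,S2} and {S0}.
Refine {S1,S2} on symbol 1: members go to different blocks, giving {S1} and {S2}.
The partition is now stable with 5 blocks: {S1} | {S3} | {S4} | {S0} | {S2}.

5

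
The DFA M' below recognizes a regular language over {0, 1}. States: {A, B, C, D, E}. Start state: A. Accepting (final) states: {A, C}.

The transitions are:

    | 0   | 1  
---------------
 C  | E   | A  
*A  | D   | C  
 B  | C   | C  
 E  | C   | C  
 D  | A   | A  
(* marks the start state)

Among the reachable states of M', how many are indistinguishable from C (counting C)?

States {B} cannot be reached from the start state, so discard them.
Initial partition by acceptance: {A,C} | {D,E}.
The partition is now stable with 2 blocks: {A,C} | {D,E}.
State C belongs to the block {A,C}, which has 2 states.

2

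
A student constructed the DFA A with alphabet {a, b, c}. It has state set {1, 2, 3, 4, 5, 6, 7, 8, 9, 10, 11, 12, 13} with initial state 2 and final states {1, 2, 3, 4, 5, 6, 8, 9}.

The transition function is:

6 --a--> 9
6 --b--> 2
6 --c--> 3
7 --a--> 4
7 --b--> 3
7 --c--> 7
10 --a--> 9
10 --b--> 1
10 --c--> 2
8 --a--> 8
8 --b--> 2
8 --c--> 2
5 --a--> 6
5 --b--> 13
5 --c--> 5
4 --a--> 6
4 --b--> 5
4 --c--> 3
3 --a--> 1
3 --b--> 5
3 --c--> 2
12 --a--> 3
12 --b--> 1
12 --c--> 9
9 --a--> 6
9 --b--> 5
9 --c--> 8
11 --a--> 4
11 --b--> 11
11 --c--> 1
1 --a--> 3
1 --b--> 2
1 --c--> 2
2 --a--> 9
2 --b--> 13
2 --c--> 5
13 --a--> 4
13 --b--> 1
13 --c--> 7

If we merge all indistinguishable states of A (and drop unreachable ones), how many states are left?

4

First remove the unreachable states {10,11,12}; 10 states remain.
P0 = {1,2,3,4,5,6,8,9} | {7,13}.
Split {1,2,3,4,5,6,8,9} by δ(·,b) → {1,3,4,6,8,9} and {2,5}.
On input c, block {1,3,4,6,8,9} splits into {1,3,8} and {4,6,9}.
Stable partition: {1,3,8} | {7,13} | {2,5} | {4,6,9} — 4 equivalence classes.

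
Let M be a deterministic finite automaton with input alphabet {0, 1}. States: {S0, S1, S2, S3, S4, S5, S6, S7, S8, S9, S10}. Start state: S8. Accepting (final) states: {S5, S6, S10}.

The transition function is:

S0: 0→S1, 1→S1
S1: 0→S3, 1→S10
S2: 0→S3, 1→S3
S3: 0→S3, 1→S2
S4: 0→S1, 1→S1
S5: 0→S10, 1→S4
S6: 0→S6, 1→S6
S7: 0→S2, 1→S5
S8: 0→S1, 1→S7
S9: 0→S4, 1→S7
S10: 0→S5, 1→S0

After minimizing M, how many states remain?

Reachable states from the start: {S0,S1,S2,S3,S4,S5,S7,S8,S10}. Unreachable: {S6,S9} — drop them.
P0 = {S5,S10} | {S0,S1,S2,S3,S4,S7,S8}.
Split {S0,S1,S2,S3,S4,S7,S8} by δ(·,1) → {S0,S2,S3,S4,S8} and {S1,S7}.
Split {S0,S2,S3,S4,S8} by δ(·,0) → {S0,S4,S8} and {S2,S3}.
Stable partition: {S5,S10} | {S0,S4,S8} | {S1,S7} | {S2,S3} — 4 equivalence classes.

4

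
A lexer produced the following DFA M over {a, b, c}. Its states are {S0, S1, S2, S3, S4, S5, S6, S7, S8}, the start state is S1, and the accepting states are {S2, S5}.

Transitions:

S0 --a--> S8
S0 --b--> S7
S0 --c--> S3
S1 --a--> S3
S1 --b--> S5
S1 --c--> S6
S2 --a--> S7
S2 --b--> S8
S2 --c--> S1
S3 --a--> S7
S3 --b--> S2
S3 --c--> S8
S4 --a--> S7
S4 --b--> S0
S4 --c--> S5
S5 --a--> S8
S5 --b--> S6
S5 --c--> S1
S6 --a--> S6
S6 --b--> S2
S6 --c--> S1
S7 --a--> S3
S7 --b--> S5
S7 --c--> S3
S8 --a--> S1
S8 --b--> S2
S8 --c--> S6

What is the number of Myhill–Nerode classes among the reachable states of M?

Reachable states from the start: {S1,S2,S3,S5,S6,S7,S8}. Unreachable: {S0,S4} — drop them.
Initial partition by acceptance: {S2,S5} | {S1,S3,S6,S7,S8}.
Stable partition: {S2,S5} | {S1,S3,S6,S7,S8} — 2 equivalence classes.

2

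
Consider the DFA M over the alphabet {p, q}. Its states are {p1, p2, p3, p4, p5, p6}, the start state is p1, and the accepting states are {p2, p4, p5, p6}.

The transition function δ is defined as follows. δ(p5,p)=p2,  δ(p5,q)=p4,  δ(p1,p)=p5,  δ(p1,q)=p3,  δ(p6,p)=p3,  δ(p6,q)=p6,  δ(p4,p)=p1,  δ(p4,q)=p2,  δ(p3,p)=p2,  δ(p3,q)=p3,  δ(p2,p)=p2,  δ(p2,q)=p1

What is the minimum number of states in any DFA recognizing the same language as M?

5

States {p6} cannot be reached from the start state, so discard them.
Start with accepting vs non-accepting: {p2,p4,p5} | {p1,p3}.
On input p, block {p2,p4,p5} splits into {p2,p5} and {p4}.
Refine {p2,p5} on symbol q: members go to different blocks, giving {p2} and {p5}.
On input p, block {p1,p3} splits into {p1} and {p3}.
Stable partition: {p2} | {p1} | {p4} | {p5} | {p3} — 5 equivalence classes.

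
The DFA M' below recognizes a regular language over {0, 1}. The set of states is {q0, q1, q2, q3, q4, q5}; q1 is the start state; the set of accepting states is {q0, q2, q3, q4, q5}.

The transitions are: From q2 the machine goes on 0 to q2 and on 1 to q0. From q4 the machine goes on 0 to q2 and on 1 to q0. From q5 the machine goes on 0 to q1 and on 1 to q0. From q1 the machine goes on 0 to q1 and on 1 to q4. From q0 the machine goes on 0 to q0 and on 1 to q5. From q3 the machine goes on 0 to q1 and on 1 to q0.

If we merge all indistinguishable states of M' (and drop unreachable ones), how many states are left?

Reachable states from the start: {q0,q1,q2,q4,q5}. Unreachable: {q3} — drop them.
Initial partition by acceptance: {q0,q2,q4,q5} | {q1}.
Refine {q0,q2,q4,q5} on symbol 0: members go to different blocks, giving {q0,q2,q4} and {q5}.
Refine {q0,q2,q4} on symbol 1: members go to different blocks, giving {q2,q4} and {q0}.
Stable partition: {q2,q4} | {q1} | {q5} | {q0} — 4 equivalence classes.

4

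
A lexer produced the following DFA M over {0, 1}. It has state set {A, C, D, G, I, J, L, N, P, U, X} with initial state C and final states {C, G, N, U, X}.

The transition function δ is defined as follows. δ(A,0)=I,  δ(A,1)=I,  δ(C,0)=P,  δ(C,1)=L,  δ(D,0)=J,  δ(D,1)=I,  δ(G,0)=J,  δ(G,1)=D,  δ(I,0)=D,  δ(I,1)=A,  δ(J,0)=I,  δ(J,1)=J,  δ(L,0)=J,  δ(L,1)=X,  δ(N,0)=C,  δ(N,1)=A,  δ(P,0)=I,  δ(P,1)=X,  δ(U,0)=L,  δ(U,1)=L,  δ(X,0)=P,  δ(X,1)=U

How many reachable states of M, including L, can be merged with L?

2

First remove the unreachable states {G,N}; 9 states remain.
Initial partition by acceptance: {C,U,X} | {A,D,I,J,L,P}.
Split {C,U,X} by δ(·,1) → {C,U} and {X}.
Split {A,D,I,J,L,P} by δ(·,1) → {A,D,I,J} and {L,P}.
No further refinement is possible. Final partition (4 blocks): {C,U} | {A,D,I,J} | {X} | {L,P}.
The equivalence class containing L is {L,P}, of size 2.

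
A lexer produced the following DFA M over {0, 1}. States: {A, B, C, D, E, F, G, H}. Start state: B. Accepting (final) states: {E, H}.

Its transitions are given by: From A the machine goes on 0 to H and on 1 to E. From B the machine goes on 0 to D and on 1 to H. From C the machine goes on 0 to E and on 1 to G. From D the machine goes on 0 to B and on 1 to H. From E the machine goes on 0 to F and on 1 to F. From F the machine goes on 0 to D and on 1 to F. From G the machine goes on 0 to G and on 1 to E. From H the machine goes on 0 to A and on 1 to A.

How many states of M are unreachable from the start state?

Starting at B and following transitions, the reachable set is {A, B, D, E, F, H}. That leaves C, G unreachable — 2 in total.

2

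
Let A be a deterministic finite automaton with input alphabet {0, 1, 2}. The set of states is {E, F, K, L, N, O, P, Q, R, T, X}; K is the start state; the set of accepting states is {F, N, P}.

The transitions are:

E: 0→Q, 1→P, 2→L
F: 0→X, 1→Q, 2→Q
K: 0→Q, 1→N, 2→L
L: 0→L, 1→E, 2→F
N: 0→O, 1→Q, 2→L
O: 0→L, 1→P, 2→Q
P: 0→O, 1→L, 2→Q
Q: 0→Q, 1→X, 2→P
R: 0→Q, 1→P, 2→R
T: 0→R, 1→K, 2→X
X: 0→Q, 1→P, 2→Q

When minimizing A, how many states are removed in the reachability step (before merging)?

No path from K leads to R, T; the other 9 states are all reachable.

2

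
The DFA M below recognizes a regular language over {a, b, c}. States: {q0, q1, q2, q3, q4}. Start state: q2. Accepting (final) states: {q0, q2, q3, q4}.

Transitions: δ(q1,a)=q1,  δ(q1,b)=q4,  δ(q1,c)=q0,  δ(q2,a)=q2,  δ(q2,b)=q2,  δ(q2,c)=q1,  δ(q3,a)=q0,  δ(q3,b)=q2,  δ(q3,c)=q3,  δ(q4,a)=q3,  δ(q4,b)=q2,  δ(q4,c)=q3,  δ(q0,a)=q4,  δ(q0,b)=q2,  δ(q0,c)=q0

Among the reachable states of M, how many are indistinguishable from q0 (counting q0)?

3

All states are reachable from the start state.
Start with accepting vs non-accepting: {q0,q2,q3,q4} | {q1}.
On input c, block {q0,q2,q3,q4} splits into {q0,q3,q4} and {q2}.
No further refinement is possible. Final partition (3 blocks): {q0,q3,q4} | {q1} | {q2}.
The equivalence class containing q0 is {q0,q3,q4}, of size 3.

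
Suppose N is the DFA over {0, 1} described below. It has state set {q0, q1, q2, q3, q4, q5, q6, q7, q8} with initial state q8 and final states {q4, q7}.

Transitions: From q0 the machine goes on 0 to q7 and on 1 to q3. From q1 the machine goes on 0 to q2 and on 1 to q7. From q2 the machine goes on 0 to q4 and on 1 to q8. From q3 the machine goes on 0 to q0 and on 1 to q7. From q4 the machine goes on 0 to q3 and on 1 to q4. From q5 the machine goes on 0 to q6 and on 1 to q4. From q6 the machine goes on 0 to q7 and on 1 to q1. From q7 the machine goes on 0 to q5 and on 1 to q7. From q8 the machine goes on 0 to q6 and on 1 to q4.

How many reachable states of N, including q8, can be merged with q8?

All states are reachable from the start state.
Initial partition by acceptance: {q4,q7} | {q0,q1,q2,q3,q5,q6,q8}.
Split {q0,q1,q2,q3,q5,q6,q8} by δ(·,0) → {q1,q3,q5,q8} and {q0,q2,q6}.
The partition is now stable with 3 blocks: {q4,q7} | {q1,q3,q5,q8} | {q0,q2,q6}.
State q8 belongs to the block {q1,q3,q5,q8}, which has 4 states.

4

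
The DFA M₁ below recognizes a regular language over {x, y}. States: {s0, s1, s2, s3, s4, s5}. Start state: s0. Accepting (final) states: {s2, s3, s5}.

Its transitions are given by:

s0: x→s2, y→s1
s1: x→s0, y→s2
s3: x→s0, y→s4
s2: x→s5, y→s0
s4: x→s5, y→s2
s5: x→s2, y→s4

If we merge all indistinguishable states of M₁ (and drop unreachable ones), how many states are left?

Reachable states from the start: {s0,s1,s2,s4,s5}. Unreachable: {s3} — drop them.
Initial partition by acceptance: {s2,s5} | {s0,s1,s4}.
Split {s0,s1,s4} by δ(·,x) → {s0,s4} and {s1}.
Refine {s0,s4} on symbol y: members go to different blocks, giving {s0} and {s4}.
Split {s2,s5} by δ(·,y) → {s2} and {s5}.
The partition is now stable with 5 blocks: {s2} | {s0} | {s1} | {s4} | {s5}.

5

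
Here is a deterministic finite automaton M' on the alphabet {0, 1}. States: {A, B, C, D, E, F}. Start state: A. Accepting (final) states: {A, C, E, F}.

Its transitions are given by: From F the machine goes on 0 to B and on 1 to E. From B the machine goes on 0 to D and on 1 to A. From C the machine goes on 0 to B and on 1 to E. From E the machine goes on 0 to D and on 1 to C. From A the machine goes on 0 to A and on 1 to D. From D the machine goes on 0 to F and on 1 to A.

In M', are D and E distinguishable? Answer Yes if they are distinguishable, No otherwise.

Every state is reachable, so we keep all 6.
Initial partition by acceptance: {A,C,E,F} | {B,D}.
Refine {A,C,E,F} on symbol 0: members go to different blocks, giving {C,E,F} and {A}.
Split {B,D} by δ(·,0) → {B} and {D}.
Split {C,E,F} by δ(·,0) → {C,F} and {E}.
No further refinement is possible. Final partition (5 blocks): {C,F} | {B} | {A} | {D} | {E}.
D and E end up in different blocks, so they are distinguishable. For instance, the string 'ε' is accepted from only E.

Yes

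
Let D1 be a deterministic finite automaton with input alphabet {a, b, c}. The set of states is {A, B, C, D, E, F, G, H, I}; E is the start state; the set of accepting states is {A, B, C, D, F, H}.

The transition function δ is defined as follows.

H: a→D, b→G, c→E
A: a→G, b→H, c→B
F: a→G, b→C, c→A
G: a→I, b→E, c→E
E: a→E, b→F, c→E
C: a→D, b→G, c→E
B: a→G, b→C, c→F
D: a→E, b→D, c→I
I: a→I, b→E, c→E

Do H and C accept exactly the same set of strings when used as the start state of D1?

Start with accepting vs non-accepting: {A,B,C,D,F,H} | {E,G,I}.
Split {A,B,C,D,F,H} by δ(·,a) → {A,B,D,F} and {C,H}.
Split {A,B,D,F} by δ(·,b) → {A,B,F} and {D}.
Split {E,G,I} by δ(·,b) → {G,I} and {E}.
No further refinement is possible. Final partition (5 blocks): {A,B,F} | {G,I} | {C,H} | {D} | {E}.
H and C lie in the same block of the stable partition, so they are equivalent — no string distinguishes them.

Yes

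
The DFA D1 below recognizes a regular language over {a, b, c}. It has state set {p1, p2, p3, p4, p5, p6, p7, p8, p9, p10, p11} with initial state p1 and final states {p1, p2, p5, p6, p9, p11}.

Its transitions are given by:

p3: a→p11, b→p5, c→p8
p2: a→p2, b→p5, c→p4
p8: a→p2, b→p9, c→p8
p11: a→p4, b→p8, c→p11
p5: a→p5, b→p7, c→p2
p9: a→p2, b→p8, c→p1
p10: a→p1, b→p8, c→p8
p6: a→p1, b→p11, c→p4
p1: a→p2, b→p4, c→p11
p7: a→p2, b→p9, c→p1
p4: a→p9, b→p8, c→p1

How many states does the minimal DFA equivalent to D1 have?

8

First remove the unreachable states {p3,p6,p10}; 8 states remain.
P0 = {p1,p2,p5,p9,p11} | {p4,p7,p8}.
On input a, block {p1,p2,p5,p9,p11} splits into {p1,p2,p5,p9} and {p11}.
On input b, block {p1,p2,p5,p9} splits into {p1,p5,p9} and {p2}.
On input a, block {p1,p5,p9} splits into {p1,p9} and {p5}.
Refine {p1,p9} on symbol c: members go to different blocks, giving {p1} and {p9}.
Refine {p4,p7,p8} on symbol a: members go to different blocks, giving {p7,p8} and {p4}.
Refine {p7,p8} on symbol c: members go to different blocks, giving {p7} and {p8}.
Stable partition: {p1} | {p7} | {p11} | {p2} | {p5} | {p9} | {p4} | {p8} — 8 equivalence classes.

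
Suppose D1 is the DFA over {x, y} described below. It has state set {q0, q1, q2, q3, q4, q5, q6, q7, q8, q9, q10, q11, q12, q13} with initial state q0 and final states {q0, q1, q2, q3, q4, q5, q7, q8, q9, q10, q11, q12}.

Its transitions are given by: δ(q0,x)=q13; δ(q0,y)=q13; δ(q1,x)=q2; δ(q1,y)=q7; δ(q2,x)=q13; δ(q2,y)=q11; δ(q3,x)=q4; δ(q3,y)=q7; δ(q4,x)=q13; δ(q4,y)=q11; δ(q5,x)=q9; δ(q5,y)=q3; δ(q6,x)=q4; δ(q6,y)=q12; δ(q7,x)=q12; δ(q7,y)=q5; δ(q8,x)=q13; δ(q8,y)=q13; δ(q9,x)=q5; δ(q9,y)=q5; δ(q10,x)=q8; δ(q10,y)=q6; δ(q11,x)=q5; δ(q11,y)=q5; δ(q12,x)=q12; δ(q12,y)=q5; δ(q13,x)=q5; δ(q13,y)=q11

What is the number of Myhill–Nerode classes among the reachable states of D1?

7

States {q1,q2,q6,q8,q10} cannot be reached from the start state, so discard them.
Start with accepting vs non-accepting: {q0,q3,q4,q5,q7,q9,q11,q12} | {q13}.
Refine {q0,q3,q4,q5,q7,q9,q11,q12} on symbol x: members go to different blocks, giving {q3,q5,q7,q9,q11,q12} and {q0,q4}.
Split {q3,q5,q7,q9,q11,q12} by δ(·,x) → {q5,q7,q9,q11,q12} and {q3}.
Refine {q5,q7,q9,q11,q12} on symbol y: members go to different blocks, giving {q7,q9,q11,q12} and {q5}.
On input x, block {q7,q9,q11,q12} splits into {q7,q12} and {q9,q11}.
Refine {q0,q4} on symbol y: members go to different blocks, giving {q0} and {q4}.
Stable partition: {q7,q12} | {q13} | {q0} | {q3} | {q5} | {q9,q11} | {q4} — 7 equivalence classes.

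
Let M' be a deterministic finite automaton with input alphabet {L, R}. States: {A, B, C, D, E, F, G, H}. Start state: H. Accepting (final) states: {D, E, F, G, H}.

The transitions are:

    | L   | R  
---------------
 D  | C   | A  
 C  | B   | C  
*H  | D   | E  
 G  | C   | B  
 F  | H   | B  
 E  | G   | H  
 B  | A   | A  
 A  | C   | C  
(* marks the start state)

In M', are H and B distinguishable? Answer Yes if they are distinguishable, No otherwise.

States {F} cannot be reached from the start state, so discard them.
P0 = {D,E,G,H} | {A,B,C}.
Refine {D,E,G,H} on symbol L: members go to different blocks, giving {D,G} and {E,H}.
Stable partition: {D,G} | {A,B,C} | {E,H} — 3 equivalence classes.
H and B end up in different blocks, so they are distinguishable. For instance, the string 'ε' is accepted from only H.

Yes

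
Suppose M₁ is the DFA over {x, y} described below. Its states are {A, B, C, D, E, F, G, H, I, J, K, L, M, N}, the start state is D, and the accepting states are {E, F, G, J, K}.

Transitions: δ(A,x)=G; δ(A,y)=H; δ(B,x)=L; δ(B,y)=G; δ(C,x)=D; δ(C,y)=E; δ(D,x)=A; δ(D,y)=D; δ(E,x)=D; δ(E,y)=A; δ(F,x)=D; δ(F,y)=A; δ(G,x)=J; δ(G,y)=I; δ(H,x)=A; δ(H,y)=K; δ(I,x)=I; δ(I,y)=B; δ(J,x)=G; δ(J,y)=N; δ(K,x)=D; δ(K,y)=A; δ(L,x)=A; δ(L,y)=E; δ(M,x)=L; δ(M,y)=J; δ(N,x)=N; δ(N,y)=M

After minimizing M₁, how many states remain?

States {C,F} cannot be reached from the start state, so discard them.
Start with accepting vs non-accepting: {E,G,J,K} | {A,B,D,H,I,L,M,N}.
Refine {E,G,J,K} on symbol x: members go to different blocks, giving {E,K} and {G,J}.
Refine {A,B,D,H,I,L,M,N} on symbol x: members go to different blocks, giving {B,D,H,I,L,M,N} and {A}.
Split {B,D,H,I,L,M,N} by δ(·,x) → {B,I,M,N} and {D,H,L}.
On input x, block {B,I,M,N} splits into {B,M} and {I,N}.
On input y, block {D,H,L} splits into {H,L} and {D}.
No further refinement is possible. Final partition (7 blocks): {E,K} | {B,M} | {G,J} | {A} | {H,L} | {I,N} | {D}.

7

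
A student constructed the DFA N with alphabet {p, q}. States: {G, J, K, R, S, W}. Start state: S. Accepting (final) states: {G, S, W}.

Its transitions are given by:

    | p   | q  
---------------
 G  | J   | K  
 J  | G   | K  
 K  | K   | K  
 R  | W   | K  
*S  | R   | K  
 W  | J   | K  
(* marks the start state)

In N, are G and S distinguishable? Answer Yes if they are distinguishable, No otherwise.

Start with accepting vs non-accepting: {G,S,W} | {J,K,R}.
On input p, block {J,K,R} splits into {J,R} and {K}.
Stable partition: {G,S,W} | {J,R} | {K} — 3 equivalence classes.
G and S lie in the same block of the stable partition, so they are equivalent — no string distinguishes them.

No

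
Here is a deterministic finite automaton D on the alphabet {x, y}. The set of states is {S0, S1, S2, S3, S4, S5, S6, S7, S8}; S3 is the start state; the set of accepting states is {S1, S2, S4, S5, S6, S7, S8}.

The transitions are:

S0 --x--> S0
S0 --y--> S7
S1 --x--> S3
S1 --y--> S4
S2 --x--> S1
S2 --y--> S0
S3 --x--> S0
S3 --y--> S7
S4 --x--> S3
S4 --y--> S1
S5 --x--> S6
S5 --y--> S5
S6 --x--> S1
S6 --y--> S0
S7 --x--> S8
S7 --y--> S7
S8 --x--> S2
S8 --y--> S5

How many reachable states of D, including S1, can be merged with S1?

Every state is reachable, so we keep all 9.
Initial partition by acceptance: {S1,S2,S4,S5,S6,S7,S8} | {S0,S3}.
Split {S1,S2,S4,S5,S6,S7,S8} by δ(·,x) → {S2,S5,S6,S7,S8} and {S1,S4}.
Split {S2,S5,S6,S7,S8} by δ(·,x) → {S5,S7,S8} and {S2,S6}.
Split {S5,S7,S8} by δ(·,x) → {S5,S8} and {S7}.
No further refinement is possible. Final partition (5 blocks): {S5,S8} | {S0,S3} | {S1,S4} | {S2,S6} | {S7}.
The equivalence class containing S1 is {S1,S4}, of size 2.

2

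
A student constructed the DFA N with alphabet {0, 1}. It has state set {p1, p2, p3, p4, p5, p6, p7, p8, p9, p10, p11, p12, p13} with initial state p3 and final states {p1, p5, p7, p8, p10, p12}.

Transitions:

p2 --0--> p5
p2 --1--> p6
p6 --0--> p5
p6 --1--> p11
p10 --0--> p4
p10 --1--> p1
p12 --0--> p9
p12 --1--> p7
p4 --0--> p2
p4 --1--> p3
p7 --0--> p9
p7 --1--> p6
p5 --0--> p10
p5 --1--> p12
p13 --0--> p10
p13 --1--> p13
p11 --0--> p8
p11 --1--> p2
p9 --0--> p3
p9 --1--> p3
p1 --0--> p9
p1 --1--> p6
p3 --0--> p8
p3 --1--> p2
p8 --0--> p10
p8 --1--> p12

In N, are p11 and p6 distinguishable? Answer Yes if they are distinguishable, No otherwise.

States {p13} cannot be reached from the start state, so discard them.
P0 = {p1,p5,p7,p8,p10,p12} | {p2,p3,p4,p6,p9,p11}.
Split {p1,p5,p7,p8,p10,p12} by δ(·,0) → {p1,p7,p10,p12} and {p5,p8}.
Refine {p1,p7,p10,p12} on symbol 1: members go to different blocks, giving {p1,p7} and {p10,p12}.
Refine {p2,p3,p4,p6,p9,p11} on symbol 0: members go to different blocks, giving {p2,p3,p6,p11} and {p4,p9}.
Stable partition: {p1,p7} | {p2,p3,p6,p11} | {p5,p8} | {p10,p12} | {p4,p9} — 5 equivalence classes.
p11 and p6 lie in the same block of the stable partition, so they are equivalent — no string distinguishes them.

No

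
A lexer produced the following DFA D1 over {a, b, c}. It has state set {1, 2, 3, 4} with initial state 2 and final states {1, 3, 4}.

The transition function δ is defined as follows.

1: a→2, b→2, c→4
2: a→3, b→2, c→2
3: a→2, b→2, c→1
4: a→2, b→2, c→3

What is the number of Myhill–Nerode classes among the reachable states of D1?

P0 = {1,3,4} | {2}.
No further refinement is possible. Final partition (2 blocks): {1,3,4} | {2}.

2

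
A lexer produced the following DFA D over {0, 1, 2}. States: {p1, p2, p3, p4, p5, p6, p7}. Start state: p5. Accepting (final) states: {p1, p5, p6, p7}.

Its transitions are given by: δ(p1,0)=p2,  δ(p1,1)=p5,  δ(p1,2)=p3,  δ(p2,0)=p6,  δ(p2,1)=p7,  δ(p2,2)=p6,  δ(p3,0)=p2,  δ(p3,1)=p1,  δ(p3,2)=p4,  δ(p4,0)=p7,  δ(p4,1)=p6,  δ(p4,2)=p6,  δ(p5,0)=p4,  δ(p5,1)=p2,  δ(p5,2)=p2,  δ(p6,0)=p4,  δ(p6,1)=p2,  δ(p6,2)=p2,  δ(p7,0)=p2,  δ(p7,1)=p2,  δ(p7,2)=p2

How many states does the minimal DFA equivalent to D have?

Reachable states from the start: {p2,p4,p5,p6,p7}. Unreachable: {p1,p3} — drop them.
P0 = {p5,p6,p7} | {p2,p4}.
No further refinement is possible. Final partition (2 blocks): {p5,p6,p7} | {p2,p4}.

2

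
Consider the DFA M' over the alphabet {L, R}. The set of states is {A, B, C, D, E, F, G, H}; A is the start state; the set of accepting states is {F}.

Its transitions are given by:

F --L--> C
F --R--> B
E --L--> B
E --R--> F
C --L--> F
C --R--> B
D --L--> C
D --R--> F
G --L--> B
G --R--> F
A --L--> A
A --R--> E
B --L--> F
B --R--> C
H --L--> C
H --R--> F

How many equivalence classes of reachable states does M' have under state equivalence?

Reachable states from the start: {A,B,C,E,F}. Unreachable: {D,G,H} — drop them.
Initial partition by acceptance: {F} | {A,B,C,E}.
Split {A,B,C,E} by δ(·,L) → {A,E} and {B,C}.
Refine {A,E} on symbol L: members go to different blocks, giving {A} and {E}.
The partition is now stable with 4 blocks: {F} | {A} | {B,C} | {E}.

4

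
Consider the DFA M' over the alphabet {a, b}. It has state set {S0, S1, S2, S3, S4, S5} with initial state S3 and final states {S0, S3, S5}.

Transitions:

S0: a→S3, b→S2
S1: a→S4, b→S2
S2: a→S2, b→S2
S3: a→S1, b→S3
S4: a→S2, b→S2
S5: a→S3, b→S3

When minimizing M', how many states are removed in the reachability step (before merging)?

Starting at S3 and following transitions, the reachable set is {S1, S2, S3, S4}. That leaves S0, S5 unreachable — 2 in total.

2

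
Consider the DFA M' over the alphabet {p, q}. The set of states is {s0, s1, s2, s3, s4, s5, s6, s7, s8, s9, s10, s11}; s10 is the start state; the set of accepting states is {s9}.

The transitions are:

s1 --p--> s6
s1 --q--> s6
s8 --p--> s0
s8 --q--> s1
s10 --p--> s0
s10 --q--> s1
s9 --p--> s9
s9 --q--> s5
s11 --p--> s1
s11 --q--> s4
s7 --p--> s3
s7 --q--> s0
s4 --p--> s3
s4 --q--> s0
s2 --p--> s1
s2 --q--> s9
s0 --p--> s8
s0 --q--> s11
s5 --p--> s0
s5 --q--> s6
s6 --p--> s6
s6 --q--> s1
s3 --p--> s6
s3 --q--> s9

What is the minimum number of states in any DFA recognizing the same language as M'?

First remove the unreachable states {s2,s7}; 10 states remain.
P0 = {s9} | {s0,s1,s3,s4,s5,s6,s8,s10,s11}.
Refine {s0,s1,s3,s4,s5,s6,s8,s10,s11} on symbol q: members go to different blocks, giving {s0,s1,s4,s5,s6,s8,s10,s11} and {s3}.
Refine {s0,s1,s4,s5,s6,s8,s10,s11} on symbol p: members go to different blocks, giving {s0,s1,s5,s6,s8,s10,s11} and {s4}.
Split {s0,s1,s5,s6,s8,s10,s11} by δ(·,q) → {s0,s1,s5,s6,s8,s10} and {s11}.
On input q, block {s0,s1,s5,s6,s8,s10} splits into {s1,s5,s6,s8,s10} and {s0}.
Refine {s1,s5,s6,s8,s10} on symbol p: members go to different blocks, giving {s5,s8,s10} and {s1,s6}.
The partition is now stable with 7 blocks: {s9} | {s5,s8,s10} | {s3} | {s4} | {s11} | {s0} | {s1,s6}.

7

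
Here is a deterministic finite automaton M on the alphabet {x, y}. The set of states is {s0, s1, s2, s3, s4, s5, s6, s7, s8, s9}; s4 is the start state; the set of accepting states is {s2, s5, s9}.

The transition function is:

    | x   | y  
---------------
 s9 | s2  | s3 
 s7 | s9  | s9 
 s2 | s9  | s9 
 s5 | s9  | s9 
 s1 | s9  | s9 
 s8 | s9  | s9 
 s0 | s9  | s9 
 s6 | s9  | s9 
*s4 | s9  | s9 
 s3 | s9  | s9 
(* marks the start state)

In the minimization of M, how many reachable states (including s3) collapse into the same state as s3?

2

First remove the unreachable states {s0,s1,s5,s6,s7,s8}; 4 states remain.
Start with accepting vs non-accepting: {s2,s9} | {s3,s4}.
Split {s2,s9} by δ(·,y) → {s2} and {s9}.
No further refinement is possible. Final partition (3 blocks): {s2} | {s3,s4} | {s9}.
State s3 belongs to the block {s3,s4}, which has 2 states.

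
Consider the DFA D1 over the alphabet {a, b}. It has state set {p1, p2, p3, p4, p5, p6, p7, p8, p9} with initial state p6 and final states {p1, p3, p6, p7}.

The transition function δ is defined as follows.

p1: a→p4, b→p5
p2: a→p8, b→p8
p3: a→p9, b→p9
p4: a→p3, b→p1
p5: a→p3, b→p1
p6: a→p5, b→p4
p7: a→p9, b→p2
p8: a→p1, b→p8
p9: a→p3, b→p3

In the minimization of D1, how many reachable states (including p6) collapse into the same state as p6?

Reachable states from the start: {p1,p3,p4,p5,p6,p9}. Unreachable: {p2,p7,p8} — drop them.
Initial partition by acceptance: {p1,p3,p6} | {p4,p5,p9}.
Stable partition: {p1,p3,p6} | {p4,p5,p9} — 2 equivalence classes.
State p6 belongs to the block {p1,p3,p6}, which has 3 states.

3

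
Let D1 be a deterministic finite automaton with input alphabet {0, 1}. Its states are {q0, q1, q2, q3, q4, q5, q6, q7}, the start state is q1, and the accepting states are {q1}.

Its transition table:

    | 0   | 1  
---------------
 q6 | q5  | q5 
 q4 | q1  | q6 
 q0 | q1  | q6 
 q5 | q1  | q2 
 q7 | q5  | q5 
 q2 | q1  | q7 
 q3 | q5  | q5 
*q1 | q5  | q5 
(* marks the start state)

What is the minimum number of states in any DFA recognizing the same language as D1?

Reachable states from the start: {q1,q2,q5,q7}. Unreachable: {q0,q3,q4,q6} — drop them.
Initial partition by acceptance: {q1} | {q2,q5,q7}.
Refine {q2,q5,q7} on symbol 0: members go to different blocks, giving {q2,q5} and {q7}.
Refine {q2,q5} on symbol 1: members go to different blocks, giving {q2} and {q5}.
Stable partition: {q1} | {q2} | {q7} | {q5} — 4 equivalence classes.

4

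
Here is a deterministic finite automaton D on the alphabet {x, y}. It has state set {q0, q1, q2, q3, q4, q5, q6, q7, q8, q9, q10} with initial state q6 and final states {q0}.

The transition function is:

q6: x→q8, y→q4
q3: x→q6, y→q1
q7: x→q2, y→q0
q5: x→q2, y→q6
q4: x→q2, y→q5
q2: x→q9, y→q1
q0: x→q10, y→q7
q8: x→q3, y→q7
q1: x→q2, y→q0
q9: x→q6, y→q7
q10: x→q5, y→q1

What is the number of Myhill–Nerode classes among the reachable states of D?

Initial partition by acceptance: {q0} | {q1,q2,q3,q4,q5,q6,q7,q8,q9,q10}.
Refine {q1,q2,q3,q4,q5,q6,q7,q8,q9,q10} on symbol y: members go to different blocks, giving {q2,q3,q4,q5,q6,q8,q9,q10} and {q1,q7}.
Split {q2,q3,q4,q5,q6,q8,q9,q10} by δ(·,y) → {q2,q3,q8,q9,q10} and {q4,q5,q6}.
On input x, block {q2,q3,q8,q9,q10} splits into {q3,q9,q10} and {q2,q8}.
No further refinement is possible. Final partition (5 blocks): {q0} | {q3,q9,q10} | {q1,q7} | {q4,q5,q6} | {q2,q8}.

5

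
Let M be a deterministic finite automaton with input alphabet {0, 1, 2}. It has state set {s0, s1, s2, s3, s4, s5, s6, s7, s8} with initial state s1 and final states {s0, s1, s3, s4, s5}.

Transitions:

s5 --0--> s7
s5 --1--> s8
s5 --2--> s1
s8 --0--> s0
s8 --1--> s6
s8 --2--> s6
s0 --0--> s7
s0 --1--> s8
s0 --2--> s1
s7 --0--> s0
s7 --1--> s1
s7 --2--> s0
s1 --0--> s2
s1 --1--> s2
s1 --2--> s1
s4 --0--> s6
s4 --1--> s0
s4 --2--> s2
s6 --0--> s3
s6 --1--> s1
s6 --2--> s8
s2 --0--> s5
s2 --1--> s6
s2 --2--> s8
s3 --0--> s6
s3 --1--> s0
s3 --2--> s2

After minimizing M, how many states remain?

7

First remove the unreachable states {s4}; 8 states remain.
Start with accepting vs non-accepting: {s0,s1,s3,s5} | {s2,s6,s7,s8}.
Refine {s0,s1,s3,s5} on symbol 1: members go to different blocks, giving {s0,s1,s5} and {s3}.
Refine {s2,s6,s7,s8} on symbol 0: members go to different blocks, giving {s2,s7,s8} and {s6}.
Split {s2,s7,s8} by δ(·,1) → {s2,s8} and {s7}.
Split {s0,s1,s5} by δ(·,0) → {s0,s5} and {s1}.
Refine {s2,s8} on symbol 2: members go to different blocks, giving {s2} and {s8}.
No further refinement is possible. Final partition (7 blocks): {s0,s5} | {s2} | {s3} | {s6} | {s7} | {s1} | {s8}.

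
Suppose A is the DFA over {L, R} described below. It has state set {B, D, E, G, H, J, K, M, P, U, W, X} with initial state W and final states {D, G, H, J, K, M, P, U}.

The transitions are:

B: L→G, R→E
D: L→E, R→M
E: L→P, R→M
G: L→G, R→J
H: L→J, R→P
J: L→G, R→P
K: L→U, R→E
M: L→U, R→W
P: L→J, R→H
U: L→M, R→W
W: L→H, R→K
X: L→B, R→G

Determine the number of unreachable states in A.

3

No path from W leads to B, D, X; the other 9 states are all reachable.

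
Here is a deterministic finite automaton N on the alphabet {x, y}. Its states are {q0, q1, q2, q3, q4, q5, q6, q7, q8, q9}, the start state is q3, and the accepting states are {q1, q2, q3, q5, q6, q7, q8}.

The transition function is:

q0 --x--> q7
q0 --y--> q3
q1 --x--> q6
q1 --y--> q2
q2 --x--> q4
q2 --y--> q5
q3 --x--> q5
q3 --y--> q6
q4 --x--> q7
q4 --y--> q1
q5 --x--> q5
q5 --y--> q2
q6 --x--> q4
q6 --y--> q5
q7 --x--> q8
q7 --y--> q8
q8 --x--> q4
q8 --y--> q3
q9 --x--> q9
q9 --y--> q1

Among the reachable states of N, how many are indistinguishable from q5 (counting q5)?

States {q0,q9} cannot be reached from the start state, so discard them.
Start with accepting vs non-accepting: {q1,q2,q3,q5,q6,q7,q8} | {q4}.
Split {q1,q2,q3,q5,q6,q7,q8} by δ(·,x) → {q1,q3,q5,q7} and {q2,q6,q8}.
Split {q1,q3,q5,q7} by δ(·,x) → {q1,q7} and {q3,q5}.
Stable partition: {q1,q7} | {q4} | {q2,q6,q8} | {q3,q5} — 4 equivalence classes.
State q5 belongs to the block {q3,q5}, which has 2 states.

2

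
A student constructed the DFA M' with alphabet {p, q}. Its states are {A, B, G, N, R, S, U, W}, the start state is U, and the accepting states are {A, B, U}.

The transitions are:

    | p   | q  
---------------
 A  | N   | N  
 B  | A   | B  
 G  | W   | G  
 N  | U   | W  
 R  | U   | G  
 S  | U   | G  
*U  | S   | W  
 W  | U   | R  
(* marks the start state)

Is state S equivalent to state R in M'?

Reachable states from the start: {G,R,S,U,W}. Unreachable: {A,B,N} — drop them.
Start with accepting vs non-accepting: {U} | {G,R,S,W}.
Split {G,R,S,W} by δ(·,p) → {R,S,W} and {G}.
Split {R,S,W} by δ(·,q) → {R,S} and {W}.
The partition is now stable with 4 blocks: {U} | {R,S} | {G} | {W}.
S and R lie in the same block of the stable partition, so they are equivalent — no string distinguishes them.

Yes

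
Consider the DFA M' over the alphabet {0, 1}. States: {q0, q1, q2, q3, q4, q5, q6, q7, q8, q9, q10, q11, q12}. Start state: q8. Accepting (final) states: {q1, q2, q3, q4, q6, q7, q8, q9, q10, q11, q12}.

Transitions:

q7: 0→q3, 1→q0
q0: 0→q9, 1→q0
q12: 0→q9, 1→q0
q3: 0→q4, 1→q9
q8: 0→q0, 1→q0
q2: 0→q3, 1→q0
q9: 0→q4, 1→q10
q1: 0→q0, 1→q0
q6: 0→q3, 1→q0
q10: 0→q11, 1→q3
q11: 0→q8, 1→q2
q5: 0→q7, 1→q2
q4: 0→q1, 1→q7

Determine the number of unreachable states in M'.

No path from q8 leads to q5, q6, q12; the other 10 states are all reachable.

3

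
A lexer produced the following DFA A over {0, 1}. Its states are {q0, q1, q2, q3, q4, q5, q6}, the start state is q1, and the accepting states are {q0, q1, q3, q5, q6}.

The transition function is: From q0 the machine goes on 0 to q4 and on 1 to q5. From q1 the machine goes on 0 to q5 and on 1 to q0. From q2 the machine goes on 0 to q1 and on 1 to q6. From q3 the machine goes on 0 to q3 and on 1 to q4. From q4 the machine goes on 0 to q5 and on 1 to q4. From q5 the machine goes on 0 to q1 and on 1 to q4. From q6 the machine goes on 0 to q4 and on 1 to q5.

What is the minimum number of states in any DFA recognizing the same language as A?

4

States {q2,q3,q6} cannot be reached from the start state, so discard them.
Start with accepting vs non-accepting: {q0,q1,q5} | {q4}.
Refine {q0,q1,q5} on symbol 0: members go to different blocks, giving {q1,q5} and {q0}.
Split {q1,q5} by δ(·,1) → {q1} and {q5}.
No further refinement is possible. Final partition (4 blocks): {q1} | {q4} | {q0} | {q5}.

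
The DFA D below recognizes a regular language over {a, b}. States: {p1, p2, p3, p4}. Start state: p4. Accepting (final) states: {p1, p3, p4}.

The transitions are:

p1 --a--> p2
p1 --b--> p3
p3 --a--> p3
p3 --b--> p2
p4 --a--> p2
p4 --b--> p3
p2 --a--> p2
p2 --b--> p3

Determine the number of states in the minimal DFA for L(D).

3

Reachable states from the start: {p2,p3,p4}. Unreachable: {p1} — drop them.
P0 = {p3,p4} | {p2}.
Split {p3,p4} by δ(·,a) → {p3} and {p4}.
No further refinement is possible. Final partition (3 blocks): {p3} | {p2} | {p4}.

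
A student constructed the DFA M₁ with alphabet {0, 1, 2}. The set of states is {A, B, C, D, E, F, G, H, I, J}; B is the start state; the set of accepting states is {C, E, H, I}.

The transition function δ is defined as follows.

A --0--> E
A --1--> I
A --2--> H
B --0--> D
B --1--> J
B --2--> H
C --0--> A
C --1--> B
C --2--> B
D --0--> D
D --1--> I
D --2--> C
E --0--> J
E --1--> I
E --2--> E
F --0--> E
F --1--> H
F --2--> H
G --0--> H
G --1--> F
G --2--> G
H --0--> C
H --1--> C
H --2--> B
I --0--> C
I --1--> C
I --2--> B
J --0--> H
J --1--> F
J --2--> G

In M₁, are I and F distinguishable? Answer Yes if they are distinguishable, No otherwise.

Yes

P0 = {C,E,H,I} | {A,B,D,F,G,J}.
Refine {C,E,H,I} on symbol 0: members go to different blocks, giving {C,E} and {H,I}.
Refine {C,E} on symbol 1: members go to different blocks, giving {C} and {E}.
Refine {A,B,D,F,G,J} on symbol 0: members go to different blocks, giving {A,F} and {B,D} and {G,J}.
On input 1, block {B,D} splits into {B} and {D}.
No further refinement is possible. Final partition (7 blocks): {C} | {A,F} | {H,I} | {E} | {B} | {G,J} | {D}.
I and F end up in different blocks, so they are distinguishable. For instance, the string 'ε' is accepted from only I.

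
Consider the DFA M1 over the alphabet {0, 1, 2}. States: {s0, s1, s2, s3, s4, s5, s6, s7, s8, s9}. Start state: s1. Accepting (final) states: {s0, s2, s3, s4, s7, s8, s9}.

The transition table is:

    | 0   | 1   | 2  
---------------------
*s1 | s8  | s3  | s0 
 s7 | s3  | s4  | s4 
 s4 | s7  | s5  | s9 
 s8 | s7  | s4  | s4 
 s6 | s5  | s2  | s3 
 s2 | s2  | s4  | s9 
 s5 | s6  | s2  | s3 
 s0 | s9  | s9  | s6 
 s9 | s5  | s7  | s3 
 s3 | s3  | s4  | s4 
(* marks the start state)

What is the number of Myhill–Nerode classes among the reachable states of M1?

Start with accepting vs non-accepting: {s0,s2,s3,s4,s7,s8,s9} | {s1,s5,s6}.
Refine {s0,s2,s3,s4,s7,s8,s9} on symbol 0: members go to different blocks, giving {s0,s2,s3,s4,s7,s8} and {s9}.
Refine {s0,s2,s3,s4,s7,s8} on symbol 0: members go to different blocks, giving {s2,s3,s4,s7,s8} and {s0}.
On input 1, block {s2,s3,s4,s7,s8} splits into {s2,s3,s7,s8} and {s4}.
Split {s2,s3,s7,s8} by δ(·,2) → {s3,s7,s8} and {s2}.
Refine {s1,s5,s6} on symbol 0: members go to different blocks, giving {s5,s6} and {s1}.
No further refinement is possible. Final partition (7 blocks): {s3,s7,s8} | {s5,s6} | {s9} | {s0} | {s4} | {s2} | {s1}.

7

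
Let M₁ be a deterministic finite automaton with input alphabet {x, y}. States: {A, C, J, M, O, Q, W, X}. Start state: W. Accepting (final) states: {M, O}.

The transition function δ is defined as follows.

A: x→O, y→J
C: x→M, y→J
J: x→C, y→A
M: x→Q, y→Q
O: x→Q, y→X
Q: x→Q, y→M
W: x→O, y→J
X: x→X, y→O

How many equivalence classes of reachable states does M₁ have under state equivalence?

Every state is reachable, so we keep all 8.
P0 = {M,O} | {A,C,J,Q,W,X}.
Refine {A,C,J,Q,W,X} on symbol x: members go to different blocks, giving {A,C,W} and {J,Q,X}.
Split {J,Q,X} by δ(·,x) → {Q,X} and {J}.
Stable partition: {M,O} | {A,C,W} | {Q,X} | {J} — 4 equivalence classes.

4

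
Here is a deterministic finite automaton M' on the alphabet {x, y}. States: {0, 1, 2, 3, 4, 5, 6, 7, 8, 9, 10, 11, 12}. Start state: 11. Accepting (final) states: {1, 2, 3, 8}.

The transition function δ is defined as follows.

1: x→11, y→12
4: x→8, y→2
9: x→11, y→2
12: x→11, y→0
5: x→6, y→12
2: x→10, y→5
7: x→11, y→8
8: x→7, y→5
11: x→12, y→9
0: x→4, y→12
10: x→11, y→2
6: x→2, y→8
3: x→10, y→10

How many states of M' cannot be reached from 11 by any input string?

2

BFS from 11 reaches {0, 2, 4, 5, 6, 7, 8, 9, 10, 11, 12}; the 2 state(s) 1, 3 are never visited.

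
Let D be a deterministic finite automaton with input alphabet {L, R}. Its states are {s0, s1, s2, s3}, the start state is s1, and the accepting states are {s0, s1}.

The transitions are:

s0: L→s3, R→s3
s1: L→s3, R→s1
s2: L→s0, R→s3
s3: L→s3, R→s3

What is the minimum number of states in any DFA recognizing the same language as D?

States {s0,s2} cannot be reached from the start state, so discard them.
P0 = {s1} | {s3}.
No further refinement is possible. Final partition (2 blocks): {s1} | {s3}.

2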